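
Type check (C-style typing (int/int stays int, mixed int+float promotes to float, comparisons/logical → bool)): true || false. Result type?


Operand types: bool || bool
Rule: logical operators take bool operands and yield bool
Result type: bool


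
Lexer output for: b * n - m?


Scan left to right, longest-match per lexeme
Tokens: ID(b), OP(*), ID(n), OP(-), ID(m)


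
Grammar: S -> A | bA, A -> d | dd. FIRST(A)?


Per alternative of A: FIRST(d) = {d}; FIRST(dd) = {d}
FIRST(A) = {d}


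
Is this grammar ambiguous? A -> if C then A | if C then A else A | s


dangling else: 'if C then if C then s else s' parses two ways
Ambiguous


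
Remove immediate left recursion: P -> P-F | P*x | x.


Left-recursive alternatives: P-F, P*x; non-recursive: x
Introduce P': P -> xP', P' -> -FP' | *xP' | ε


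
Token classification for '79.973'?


Pattern: digits with a decimal point
Type: FLOAT_LITERAL


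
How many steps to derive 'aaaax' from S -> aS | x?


Derivation: S => aS => aaS => aaaS => aaaaS => aaaax
Steps: 5


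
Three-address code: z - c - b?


Break into single-operator statements:
t1 = z - c
t2 = t1 - b


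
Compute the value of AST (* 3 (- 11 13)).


Evaluate inner: (- 11 13) = -2
Evaluate root: (* 3 -2) = -6
Result: -6


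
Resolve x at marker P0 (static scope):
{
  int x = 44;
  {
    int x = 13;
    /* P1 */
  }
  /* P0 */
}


x declared in the same block as P0
x = 44


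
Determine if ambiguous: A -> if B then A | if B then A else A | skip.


dangling else: 'if B then if B then skip else skip' parses two ways
Ambiguous


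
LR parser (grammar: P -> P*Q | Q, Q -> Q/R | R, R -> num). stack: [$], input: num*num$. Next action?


no handle on stack; shift 'num'
Action: shift


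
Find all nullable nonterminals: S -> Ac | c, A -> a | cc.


A nonterminal is nullable iff some alternative derives ε (directly, or every symbol in it is nullable)
Nullable: {}


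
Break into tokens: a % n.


Scan left to right, longest-match per lexeme
Tokens: ID(a), OP(%), ID(n)


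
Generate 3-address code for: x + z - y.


Break into single-operator statements:
t1 = x + z
t2 = t1 - y


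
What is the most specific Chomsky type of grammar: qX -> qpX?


LHS has context (more than one symbol) and |LHS| ≤ |RHS|
Classification: Type 1 (Context-Sensitive)


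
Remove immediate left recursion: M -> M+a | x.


Left-recursive alternatives: M+a; non-recursive: x
Introduce M': M -> xM', M' -> +aM' | ε


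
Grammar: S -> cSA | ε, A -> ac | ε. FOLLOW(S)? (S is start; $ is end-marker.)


$ ∈ FOLLOW(S). For each A -> αBβ: add FIRST(β)\{ε} to FOLLOW(B); if β nullable, add FOLLOW(A).
FOLLOW(S) = {$, a}


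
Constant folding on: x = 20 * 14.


20 * 14 = 280 at compile time
Optimized: x = 280


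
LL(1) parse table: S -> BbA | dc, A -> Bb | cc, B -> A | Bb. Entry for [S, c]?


For [S, c]: 'c' ∈ FIRST(BbA)
Entry: S -> BbA


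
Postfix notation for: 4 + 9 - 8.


Left to right (same or higher precedence on left)
Postfix: 4 9 + 8 -


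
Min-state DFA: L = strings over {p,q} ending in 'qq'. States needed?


Track the longest suffix of input matching a prefix of 'qq': 3 classes (prefixes of length 0..2)
Minimal DFA: 3 states


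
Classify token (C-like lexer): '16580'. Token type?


Pattern: digits only
Type: INTEGER_LITERAL


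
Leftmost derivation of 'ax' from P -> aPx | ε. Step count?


Derivation: P => aPx => ax
Steps: 2


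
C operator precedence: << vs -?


'-' is additive (level 9); '<<' is shift (level 8)
Higher level binds tighter
'-' has higher precedence than '<<'


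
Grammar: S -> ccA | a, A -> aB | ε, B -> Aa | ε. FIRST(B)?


Per alternative of B: FIRST(Aa) = {a}; FIRST(ε) = {ε}
FIRST(B) = {a, ε}


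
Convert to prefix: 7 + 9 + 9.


left-to-right (same/higher precedence on left): tree is (+ (+ 7 9) 9)
Prefix: + + 7 9 9


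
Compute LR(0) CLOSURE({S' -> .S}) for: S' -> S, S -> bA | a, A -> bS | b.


Start: S' -> .S
For each item with dot before a nonterminal B, add B -> .γ for every B-production
Closure: [S' -> .S, S -> .bA, S -> .a]


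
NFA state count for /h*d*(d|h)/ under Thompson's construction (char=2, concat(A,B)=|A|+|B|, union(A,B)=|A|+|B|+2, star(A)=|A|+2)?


Syntax tree has 4 char leaf(s), 1 union(s), 2 star(s)
chars contribute 4×2 = 8; each union adds +2; each star adds +2
Total: 8 + 2 + 4 = 14 states


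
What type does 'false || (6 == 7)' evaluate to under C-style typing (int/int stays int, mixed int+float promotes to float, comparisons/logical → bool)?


Operand types: bool || bool
Rule: logical operators take bool operands and yield bool
Result type: bool


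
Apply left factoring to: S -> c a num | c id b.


Common prefix: 'c'
Factored: S -> c S', S' -> a num | id b


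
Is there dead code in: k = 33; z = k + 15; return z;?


k is read by z's definition; z is returned
No dead code


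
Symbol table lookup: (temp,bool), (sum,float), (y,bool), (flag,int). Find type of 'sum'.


Lookup 'sum' → type float


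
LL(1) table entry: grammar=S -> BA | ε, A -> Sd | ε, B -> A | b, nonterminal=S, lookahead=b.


For [S, b]: 'b' ∈ FIRST(BA)
Entry: S -> BA


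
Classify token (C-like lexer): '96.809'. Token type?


Pattern: digits with a decimal point
Type: FLOAT_LITERAL


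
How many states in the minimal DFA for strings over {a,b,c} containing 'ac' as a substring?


KMP-style automaton: 2 progress states + 1 absorbing accept = 3
Minimal DFA: 3 states


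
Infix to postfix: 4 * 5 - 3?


Left to right (same or higher precedence on left)
Postfix: 4 5 * 3 -


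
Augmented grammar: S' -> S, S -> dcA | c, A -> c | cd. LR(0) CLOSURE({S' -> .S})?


Start: S' -> .S
For each item with dot before a nonterminal B, add B -> .γ for every B-production
Closure: [S' -> .S, S -> .dcA, S -> .c]


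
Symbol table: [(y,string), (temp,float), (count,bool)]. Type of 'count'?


Lookup 'count' → type bool


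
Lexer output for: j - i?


Scan left to right, longest-match per lexeme
Tokens: ID(j), OP(-), ID(i)


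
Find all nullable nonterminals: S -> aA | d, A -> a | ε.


A nonterminal is nullable iff some alternative derives ε (directly, or every symbol in it is nullable)
Nullable: {A}


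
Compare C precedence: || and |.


'|' is bitwise OR (level 3); '||' is logical OR (level 1)
Higher level binds tighter
'|' has higher precedence than '||'


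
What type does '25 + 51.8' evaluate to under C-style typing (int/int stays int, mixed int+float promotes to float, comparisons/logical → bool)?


Operand types: int + float
Rule: mixed int/float promotes to float; int/int stays int
Result type: float


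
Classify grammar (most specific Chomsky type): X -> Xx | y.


Left-linear: every RHS is a terminal or one nonterminal followed by a terminal
Classification: Type 3 (Regular)


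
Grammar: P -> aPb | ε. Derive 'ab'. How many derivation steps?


Derivation: P => aPb => ab
Steps: 2


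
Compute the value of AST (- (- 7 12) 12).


Evaluate inner: (- 7 12) = -5
Evaluate root: (- -5 12) = -17
Result: -17


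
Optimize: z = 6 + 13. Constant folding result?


6 + 13 = 19 at compile time
Optimized: z = 19


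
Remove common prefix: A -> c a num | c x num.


Common prefix: 'c'
Factored: A -> c A', A' -> a num | x num


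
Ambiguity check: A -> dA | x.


right-linear, alternatives start with distinct terminals 'd' vs 'x': unique leftmost derivation
Unambiguous


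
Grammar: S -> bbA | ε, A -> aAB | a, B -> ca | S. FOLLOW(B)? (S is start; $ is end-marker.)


$ ∈ FOLLOW(S). For each A -> αBβ: add FIRST(β)\{ε} to FOLLOW(B); if β nullable, add FOLLOW(A).
FOLLOW(B) = {$, b, c}


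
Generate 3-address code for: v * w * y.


Break into single-operator statements:
t1 = v * w
t2 = t1 * y


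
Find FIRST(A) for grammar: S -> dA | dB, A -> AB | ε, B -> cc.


Per alternative of A: FIRST(AB) = {c}; FIRST(ε) = {ε}
FIRST(A) = {c, ε}


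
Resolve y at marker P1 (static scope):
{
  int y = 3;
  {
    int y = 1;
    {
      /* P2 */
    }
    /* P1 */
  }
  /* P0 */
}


y declared in the same block as P1
y = 1


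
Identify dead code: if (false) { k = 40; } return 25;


condition is constant false, so the whole block is unreachable
Dead: 'if (false) { k = 40; }'


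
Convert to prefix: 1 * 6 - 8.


left-to-right (same/higher precedence on left): tree is (- (* 1 6) 8)
Prefix: - * 1 6 8


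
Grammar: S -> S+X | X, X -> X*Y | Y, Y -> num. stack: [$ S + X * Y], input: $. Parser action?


handle 'X*Y' on top
Action: reduce (X -> X*Y)


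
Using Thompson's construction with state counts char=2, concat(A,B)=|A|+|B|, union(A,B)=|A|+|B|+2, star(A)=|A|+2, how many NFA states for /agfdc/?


Syntax tree has 5 char leaf(s), 0 union(s), 0 star(s)
chars contribute 5×2 = 10; each union adds +2; each star adds +2
Total: 10 + 0 + 0 = 10 states


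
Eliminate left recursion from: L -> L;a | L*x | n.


Left-recursive alternatives: L;a, L*x; non-recursive: n
Introduce L': L -> nL', L' -> ;aL' | *xL' | ε


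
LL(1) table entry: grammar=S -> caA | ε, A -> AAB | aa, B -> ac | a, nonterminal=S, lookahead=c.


For [S, c]: 'c' ∈ FIRST(caA)
Entry: S -> caA


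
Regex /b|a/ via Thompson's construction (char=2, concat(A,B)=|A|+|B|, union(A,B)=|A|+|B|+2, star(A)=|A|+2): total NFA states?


Syntax tree has 2 char leaf(s), 1 union(s), 0 star(s)
chars contribute 2×2 = 4; each union adds +2; each star adds +2
Total: 4 + 2 + 0 = 6 states


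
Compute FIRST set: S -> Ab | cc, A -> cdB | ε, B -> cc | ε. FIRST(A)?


Per alternative of A: FIRST(cdB) = {c}; FIRST(ε) = {ε}
FIRST(A) = {c, ε}


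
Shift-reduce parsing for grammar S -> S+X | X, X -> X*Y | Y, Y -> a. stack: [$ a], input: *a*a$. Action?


'a' on top is the handle for Y -> a
Action: reduce (Y -> a)


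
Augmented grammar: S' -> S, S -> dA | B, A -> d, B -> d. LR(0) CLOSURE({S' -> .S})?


Start: S' -> .S
For each item with dot before a nonterminal B, add B -> .γ for every B-production
Closure: [S' -> .S, S -> .dA, S -> .B, B -> .d]


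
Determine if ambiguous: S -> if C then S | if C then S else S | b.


dangling else: 'if C then if C then b else b' parses two ways
Ambiguous


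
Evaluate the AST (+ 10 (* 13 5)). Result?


Evaluate inner: (* 13 5) = 65
Evaluate root: (+ 10 65) = 75
Result: 75


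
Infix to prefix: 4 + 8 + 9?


left-to-right (same/higher precedence on left): tree is (+ (+ 4 8) 9)
Prefix: + + 4 8 9


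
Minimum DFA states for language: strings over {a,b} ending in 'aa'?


Track the longest suffix of input matching a prefix of 'aa': 3 classes (prefixes of length 0..2)
Minimal DFA: 3 states


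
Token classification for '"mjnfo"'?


Pattern: double-quoted sequence
Type: STRING_LITERAL


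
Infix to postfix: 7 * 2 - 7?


Left to right (same or higher precedence on left)
Postfix: 7 2 * 7 -


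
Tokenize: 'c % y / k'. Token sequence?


Scan left to right, longest-match per lexeme
Tokens: ID(c), OP(%), ID(y), OP(/), ID(k)


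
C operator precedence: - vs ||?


'-' is additive (level 9); '||' is logical OR (level 1)
Higher level binds tighter
'-' has higher precedence than '||'


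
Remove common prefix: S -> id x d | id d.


Common prefix: 'id'
Factored: S -> id S', S' -> x d | d


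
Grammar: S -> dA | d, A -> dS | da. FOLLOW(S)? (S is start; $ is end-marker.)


$ ∈ FOLLOW(S). For each A -> αBβ: add FIRST(β)\{ε} to FOLLOW(B); if β nullable, add FOLLOW(A).
FOLLOW(S) = {$}


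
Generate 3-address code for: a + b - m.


Break into single-operator statements:
t1 = a + b
t2 = t1 - m


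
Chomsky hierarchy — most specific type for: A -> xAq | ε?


Single nonterminal LHS, but x^n q^n is not regular
Classification: Type 2 (Context-Free)


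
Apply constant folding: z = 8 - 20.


8 - 20 = -12 at compile time
Optimized: z = -12


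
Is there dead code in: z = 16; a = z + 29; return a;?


z is read by a's definition; a is returned
No dead code


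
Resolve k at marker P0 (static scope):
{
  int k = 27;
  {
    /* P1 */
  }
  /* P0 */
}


k declared in the same block as P0
k = 27


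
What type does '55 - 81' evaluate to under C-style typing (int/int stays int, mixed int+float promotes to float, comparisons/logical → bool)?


Operand types: int - int
Rule: mixed int/float promotes to float; int/int stays int
Result type: int


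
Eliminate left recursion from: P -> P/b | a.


Left-recursive alternatives: P/b; non-recursive: a
Introduce P': P -> aP', P' -> /bP' | ε


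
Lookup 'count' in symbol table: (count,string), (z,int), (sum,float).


Lookup 'count' → type string


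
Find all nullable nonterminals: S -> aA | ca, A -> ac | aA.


A nonterminal is nullable iff some alternative derives ε (directly, or every symbol in it is nullable)
Nullable: {}


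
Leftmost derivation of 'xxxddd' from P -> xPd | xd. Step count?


Derivation: P => xPd => xxPdd => xxxddd
Steps: 3


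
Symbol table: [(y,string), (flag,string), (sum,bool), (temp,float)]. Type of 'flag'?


Lookup 'flag' → type string


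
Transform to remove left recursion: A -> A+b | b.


Left-recursive alternatives: A+b; non-recursive: b
Introduce A': A -> bA', A' -> +bA' | ε


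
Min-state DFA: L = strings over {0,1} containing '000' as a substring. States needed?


KMP-style automaton: 3 progress states + 1 absorbing accept = 4
Minimal DFA: 4 states


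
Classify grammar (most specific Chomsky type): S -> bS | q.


Right-linear: every RHS is a terminal or a terminal followed by one nonterminal
Classification: Type 3 (Regular)


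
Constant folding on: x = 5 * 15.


5 * 15 = 75 at compile time
Optimized: x = 75


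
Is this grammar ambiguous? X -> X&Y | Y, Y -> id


precedence layered via separate nonterminal Y: deterministic
Unambiguous


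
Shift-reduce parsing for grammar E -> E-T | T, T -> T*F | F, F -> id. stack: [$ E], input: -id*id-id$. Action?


shift '-' to continue E -> E-T
Action: shift


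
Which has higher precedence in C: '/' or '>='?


'/' is multiplicative (level 10); '>=' is relational (level 7)
Higher level binds tighter
'/' has higher precedence than '>='


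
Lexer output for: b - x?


Scan left to right, longest-match per lexeme
Tokens: ID(b), OP(-), ID(x)


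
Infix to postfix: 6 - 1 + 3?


Left to right (same or higher precedence on left)
Postfix: 6 1 - 3 +


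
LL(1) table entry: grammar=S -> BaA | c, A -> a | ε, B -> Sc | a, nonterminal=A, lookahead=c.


For [A, c]: ε is nullable and 'c' ∈ FOLLOW(A)
Entry: A -> ε


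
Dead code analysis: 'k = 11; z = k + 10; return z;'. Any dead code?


k is read by z's definition; z is returned
No dead code


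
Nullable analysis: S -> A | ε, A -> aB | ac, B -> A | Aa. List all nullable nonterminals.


A nonterminal is nullable iff some alternative derives ε (directly, or every symbol in it is nullable)
Nullable: {S}


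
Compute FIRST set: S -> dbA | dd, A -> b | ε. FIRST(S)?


Per alternative of S: FIRST(dbA) = {d}; FIRST(dd) = {d}
FIRST(S) = {d}


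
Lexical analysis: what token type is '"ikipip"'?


Pattern: double-quoted sequence
Type: STRING_LITERAL


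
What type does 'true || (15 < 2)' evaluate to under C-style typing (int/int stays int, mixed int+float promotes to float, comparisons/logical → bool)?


Operand types: bool || bool
Rule: logical operators take bool operands and yield bool
Result type: bool


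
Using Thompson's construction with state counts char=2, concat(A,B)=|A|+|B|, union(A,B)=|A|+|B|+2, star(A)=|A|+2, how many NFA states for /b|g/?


Syntax tree has 2 char leaf(s), 1 union(s), 0 star(s)
chars contribute 2×2 = 4; each union adds +2; each star adds +2
Total: 4 + 2 + 0 = 6 states


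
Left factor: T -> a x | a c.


Common prefix: 'a'
Factored: T -> a T', T' -> x | c


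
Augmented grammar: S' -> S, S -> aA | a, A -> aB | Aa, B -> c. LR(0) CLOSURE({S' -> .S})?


Start: S' -> .S
For each item with dot before a nonterminal B, add B -> .γ for every B-production
Closure: [S' -> .S, S -> .aA, S -> .a]


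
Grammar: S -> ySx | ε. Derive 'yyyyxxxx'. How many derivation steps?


Derivation: S => ySx => yySxx => yyySxxx => yyyySxxxx => yyyyxxxx
Steps: 5


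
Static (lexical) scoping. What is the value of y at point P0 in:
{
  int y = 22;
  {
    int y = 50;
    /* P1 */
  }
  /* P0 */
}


y declared in the same block as P0
y = 22


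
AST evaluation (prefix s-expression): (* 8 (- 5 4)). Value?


Evaluate inner: (- 5 4) = 1
Evaluate root: (* 8 1) = 8
Result: 8


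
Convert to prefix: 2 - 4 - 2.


left-to-right (same/higher precedence on left): tree is (- (- 2 4) 2)
Prefix: - - 2 4 2


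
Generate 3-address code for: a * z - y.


Break into single-operator statements:
t1 = a * z
t2 = t1 - y


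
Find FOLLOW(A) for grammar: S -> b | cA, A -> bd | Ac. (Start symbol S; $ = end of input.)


$ ∈ FOLLOW(S). For each A -> αBβ: add FIRST(β)\{ε} to FOLLOW(B); if β nullable, add FOLLOW(A).
FOLLOW(A) = {$, c}


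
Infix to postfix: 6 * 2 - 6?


Left to right (same or higher precedence on left)
Postfix: 6 2 * 6 -


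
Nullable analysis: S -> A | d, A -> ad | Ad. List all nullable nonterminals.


A nonterminal is nullable iff some alternative derives ε (directly, or every symbol in it is nullable)
Nullable: {}


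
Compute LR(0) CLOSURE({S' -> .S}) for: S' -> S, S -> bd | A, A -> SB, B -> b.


Start: S' -> .S
For each item with dot before a nonterminal B, add B -> .γ for every B-production
Closure: [S' -> .S, S -> .bd, S -> .A, A -> .SB]


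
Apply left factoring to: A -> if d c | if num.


Common prefix: 'if'
Factored: A -> if A', A' -> d c | num


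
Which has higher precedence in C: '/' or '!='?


'/' is multiplicative (level 10); '!=' is equality (level 6)
Higher level binds tighter
'/' has higher precedence than '!='


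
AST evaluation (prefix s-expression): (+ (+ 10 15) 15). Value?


Evaluate inner: (+ 10 15) = 25
Evaluate root: (+ 25 15) = 40
Result: 40


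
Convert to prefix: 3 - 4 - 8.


left-to-right (same/higher precedence on left): tree is (- (- 3 4) 8)
Prefix: - - 3 4 8


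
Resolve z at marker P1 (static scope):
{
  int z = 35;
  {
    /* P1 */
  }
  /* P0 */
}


P1's block does not declare z; resolves to the enclosing declaration at depth 0
z = 35


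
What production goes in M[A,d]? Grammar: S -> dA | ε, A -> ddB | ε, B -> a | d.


For [A, d]: 'd' ∈ FIRST(ddB)
Entry: A -> ddB


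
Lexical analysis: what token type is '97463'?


Pattern: digits only
Type: INTEGER_LITERAL


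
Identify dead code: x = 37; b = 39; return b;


x is assigned but never read
Dead: 'x = 37'


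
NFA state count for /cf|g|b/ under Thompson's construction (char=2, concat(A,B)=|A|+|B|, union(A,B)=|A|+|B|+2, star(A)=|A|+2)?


Syntax tree has 4 char leaf(s), 2 union(s), 0 star(s)
chars contribute 4×2 = 8; each union adds +2; each star adds +2
Total: 8 + 4 + 0 = 12 states


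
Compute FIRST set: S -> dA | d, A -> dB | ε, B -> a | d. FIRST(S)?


Per alternative of S: FIRST(dA) = {d}; FIRST(d) = {d}
FIRST(S) = {d}


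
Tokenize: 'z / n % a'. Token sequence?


Scan left to right, longest-match per lexeme
Tokens: ID(z), OP(/), ID(n), OP(%), ID(a)


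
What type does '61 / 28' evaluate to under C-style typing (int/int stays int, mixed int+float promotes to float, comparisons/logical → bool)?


Operand types: int / int
Rule: mixed int/float promotes to float; int/int stays int
Result type: int


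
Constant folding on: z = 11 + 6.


11 + 6 = 17 at compile time
Optimized: z = 17


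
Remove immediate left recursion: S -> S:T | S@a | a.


Left-recursive alternatives: S:T, S@a; non-recursive: a
Introduce S': S -> aS', S' -> :TS' | @aS' | ε


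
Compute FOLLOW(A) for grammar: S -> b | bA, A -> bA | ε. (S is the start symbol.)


$ ∈ FOLLOW(S). For each A -> αBβ: add FIRST(β)\{ε} to FOLLOW(B); if β nullable, add FOLLOW(A).
FOLLOW(A) = {$}


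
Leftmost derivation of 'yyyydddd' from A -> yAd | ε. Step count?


Derivation: A => yAd => yyAdd => yyyAddd => yyyyAdddd => yyyydddd
Steps: 5


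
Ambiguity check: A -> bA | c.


right-linear, alternatives start with distinct terminals 'b' vs 'c': unique leftmost derivation
Unambiguous


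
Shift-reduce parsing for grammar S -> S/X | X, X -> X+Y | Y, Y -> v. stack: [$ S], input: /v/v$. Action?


shift '/' to continue S -> S/X
Action: shift


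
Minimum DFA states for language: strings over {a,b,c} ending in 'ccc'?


Track the longest suffix of input matching a prefix of 'ccc': 4 classes (prefixes of length 0..3)
Minimal DFA: 4 states


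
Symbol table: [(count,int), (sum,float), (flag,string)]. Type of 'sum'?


Lookup 'sum' → type float


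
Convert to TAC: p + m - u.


Break into single-operator statements:
t1 = p + m
t2 = t1 - u


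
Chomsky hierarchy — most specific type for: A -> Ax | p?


Left-linear: every RHS is a terminal or one nonterminal followed by a terminal
Classification: Type 3 (Regular)


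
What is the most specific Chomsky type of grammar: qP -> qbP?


LHS has context (more than one symbol) and |LHS| ≤ |RHS|
Classification: Type 1 (Context-Sensitive)


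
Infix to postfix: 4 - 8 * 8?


* has higher precedence, evaluate 8*8 first
Postfix: 4 8 8 * -


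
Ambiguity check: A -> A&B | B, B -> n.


precedence layered via separate nonterminal B: deterministic
Unambiguous


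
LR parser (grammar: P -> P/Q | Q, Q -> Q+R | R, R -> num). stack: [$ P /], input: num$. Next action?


no handle ('P/' is not any RHS); shift 'num'
Action: shift


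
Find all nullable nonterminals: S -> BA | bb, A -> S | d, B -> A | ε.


A nonterminal is nullable iff some alternative derives ε (directly, or every symbol in it is nullable)
Nullable: {B}


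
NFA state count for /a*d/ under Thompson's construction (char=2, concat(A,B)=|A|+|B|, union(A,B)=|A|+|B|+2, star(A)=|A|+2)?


Syntax tree has 2 char leaf(s), 0 union(s), 1 star(s)
chars contribute 2×2 = 4; each union adds +2; each star adds +2
Total: 4 + 0 + 2 = 6 states


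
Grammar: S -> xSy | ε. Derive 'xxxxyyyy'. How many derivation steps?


Derivation: S => xSy => xxSyy => xxxSyyy => xxxxSyyyy => xxxxyyyy
Steps: 5


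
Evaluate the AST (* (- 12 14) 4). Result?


Evaluate inner: (- 12 14) = -2
Evaluate root: (* -2 4) = -8
Result: -8


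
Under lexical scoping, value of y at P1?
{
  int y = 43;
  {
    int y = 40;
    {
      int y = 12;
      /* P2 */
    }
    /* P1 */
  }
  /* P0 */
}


y declared in the same block as P1
y = 40


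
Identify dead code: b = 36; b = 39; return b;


first assignment to b is overwritten before any read
Dead: 'b = 36'


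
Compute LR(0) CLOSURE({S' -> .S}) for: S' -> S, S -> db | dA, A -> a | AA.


Start: S' -> .S
For each item with dot before a nonterminal B, add B -> .γ for every B-production
Closure: [S' -> .S, S -> .db, S -> .dA]


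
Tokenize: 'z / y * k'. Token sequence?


Scan left to right, longest-match per lexeme
Tokens: ID(z), OP(/), ID(y), OP(*), ID(k)


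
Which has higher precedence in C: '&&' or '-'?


'-' is additive (level 9); '&&' is logical AND (level 2)
Higher level binds tighter
'-' has higher precedence than '&&'


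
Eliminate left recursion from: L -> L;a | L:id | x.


Left-recursive alternatives: L;a, L:id; non-recursive: x
Introduce L': L -> xL', L' -> ;aL' | :idL' | ε


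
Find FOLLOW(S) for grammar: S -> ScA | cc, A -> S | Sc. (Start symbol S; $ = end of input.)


$ ∈ FOLLOW(S). For each A -> αBβ: add FIRST(β)\{ε} to FOLLOW(B); if β nullable, add FOLLOW(A).
FOLLOW(S) = {$, c}


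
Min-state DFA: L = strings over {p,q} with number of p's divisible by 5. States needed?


Track (count of p) mod 5: states 0..4, accept at 0
Minimal DFA: 5 states


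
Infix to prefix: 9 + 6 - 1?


left-to-right (same/higher precedence on left): tree is (- (+ 9 6) 1)
Prefix: - + 9 6 1


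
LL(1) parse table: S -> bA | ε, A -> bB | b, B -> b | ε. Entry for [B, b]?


For [B, b]: 'b' ∈ FIRST(b)
Entry: B -> b


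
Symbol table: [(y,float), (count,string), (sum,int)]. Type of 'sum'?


Lookup 'sum' → type int


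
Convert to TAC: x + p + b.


Break into single-operator statements:
t1 = x + p
t2 = t1 + b


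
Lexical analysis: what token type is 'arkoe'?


Pattern: letter/underscore followed by alphanumerics, not a keyword
Type: IDENTIFIER


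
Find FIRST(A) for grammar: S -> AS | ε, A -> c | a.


Per alternative of A: FIRST(c) = {c}; FIRST(a) = {a}
FIRST(A) = {a, c}


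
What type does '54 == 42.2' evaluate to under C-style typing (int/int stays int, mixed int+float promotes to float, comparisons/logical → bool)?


Operand types: int == float
Rule: comparison yields bool
Result type: bool


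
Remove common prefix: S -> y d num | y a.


Common prefix: 'y'
Factored: S -> y S', S' -> d num | a


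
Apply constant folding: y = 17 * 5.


17 * 5 = 85 at compile time
Optimized: y = 85


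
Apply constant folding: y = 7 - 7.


7 - 7 = 0 at compile time
Optimized: y = 0


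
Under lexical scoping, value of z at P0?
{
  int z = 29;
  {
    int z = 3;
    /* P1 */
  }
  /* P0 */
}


z declared in the same block as P0
z = 29


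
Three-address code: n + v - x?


Break into single-operator statements:
t1 = n + v
t2 = t1 - x


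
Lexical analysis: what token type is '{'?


Pattern: delimiter/punctuation
Type: PUNCTUATION


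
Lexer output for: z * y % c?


Scan left to right, longest-match per lexeme
Tokens: ID(z), OP(*), ID(y), OP(%), ID(c)


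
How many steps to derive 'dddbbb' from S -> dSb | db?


Derivation: S => dSb => ddSbb => dddbbb
Steps: 3


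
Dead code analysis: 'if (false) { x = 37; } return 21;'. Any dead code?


condition is constant false, so the whole block is unreachable
Dead: 'if (false) { x = 37; }'


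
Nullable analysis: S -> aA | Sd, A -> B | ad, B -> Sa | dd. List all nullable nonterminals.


A nonterminal is nullable iff some alternative derives ε (directly, or every symbol in it is nullable)
Nullable: {}


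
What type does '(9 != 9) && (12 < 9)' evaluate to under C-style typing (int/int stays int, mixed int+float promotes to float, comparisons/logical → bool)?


Operand types: bool && bool
Rule: logical operators take bool operands and yield bool
Result type: bool


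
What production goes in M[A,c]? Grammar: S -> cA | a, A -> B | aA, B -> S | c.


For [A, c]: 'c' ∈ FIRST(B)
Entry: A -> B


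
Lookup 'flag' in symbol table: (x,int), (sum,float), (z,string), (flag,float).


Lookup 'flag' → type float


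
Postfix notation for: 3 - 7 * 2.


* has higher precedence, evaluate 7*2 first
Postfix: 3 7 2 * -


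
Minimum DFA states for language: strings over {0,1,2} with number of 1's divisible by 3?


Track (count of 1) mod 3: states 0..2, accept at 0
Minimal DFA: 3 states


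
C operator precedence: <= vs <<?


'<<' is shift (level 8); '<=' is relational (level 7)
Higher level binds tighter
'<<' has higher precedence than '<='


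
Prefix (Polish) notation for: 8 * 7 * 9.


left-to-right (same/higher precedence on left): tree is (* (* 8 7) 9)
Prefix: * * 8 7 9


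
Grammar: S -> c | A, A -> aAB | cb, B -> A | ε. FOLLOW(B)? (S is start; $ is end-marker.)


$ ∈ FOLLOW(S). For each A -> αBβ: add FIRST(β)\{ε} to FOLLOW(B); if β nullable, add FOLLOW(A).
FOLLOW(B) = {$, a, c}


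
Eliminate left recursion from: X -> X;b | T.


Left-recursive alternatives: X;b; non-recursive: T
Introduce X': X -> TX', X' -> ;bX' | ε


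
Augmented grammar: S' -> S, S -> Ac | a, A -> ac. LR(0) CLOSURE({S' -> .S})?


Start: S' -> .S
For each item with dot before a nonterminal B, add B -> .γ for every B-production
Closure: [S' -> .S, S -> .Ac, S -> .a, A -> .ac]


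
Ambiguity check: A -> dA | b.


right-linear, alternatives start with distinct terminals 'd' vs 'b': unique leftmost derivation
Unambiguous


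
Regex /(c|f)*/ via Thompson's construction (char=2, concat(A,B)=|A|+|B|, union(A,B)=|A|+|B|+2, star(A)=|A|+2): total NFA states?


Syntax tree has 2 char leaf(s), 1 union(s), 1 star(s)
chars contribute 2×2 = 4; each union adds +2; each star adds +2
Total: 4 + 2 + 2 = 8 states


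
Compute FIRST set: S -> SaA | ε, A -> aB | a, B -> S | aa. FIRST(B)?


Per alternative of B: FIRST(S) = {a, ε}; FIRST(aa) = {a}
FIRST(B) = {a, ε}


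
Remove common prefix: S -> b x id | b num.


Common prefix: 'b'
Factored: S -> b S', S' -> x id | num


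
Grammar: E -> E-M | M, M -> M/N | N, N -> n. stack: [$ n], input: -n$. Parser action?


'n' on top is the handle for N -> n
Action: reduce (N -> n)


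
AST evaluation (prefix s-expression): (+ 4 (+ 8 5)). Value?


Evaluate inner: (+ 8 5) = 13
Evaluate root: (+ 4 13) = 17
Result: 17


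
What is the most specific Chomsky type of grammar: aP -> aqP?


LHS has context (more than one symbol) and |LHS| ≤ |RHS|
Classification: Type 1 (Context-Sensitive)


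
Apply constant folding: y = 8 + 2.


8 + 2 = 10 at compile time
Optimized: y = 10


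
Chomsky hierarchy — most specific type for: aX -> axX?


LHS has context (more than one symbol) and |LHS| ≤ |RHS|
Classification: Type 1 (Context-Sensitive)


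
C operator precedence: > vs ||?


'>' is relational (level 7); '||' is logical OR (level 1)
Higher level binds tighter
'>' has higher precedence than '||'


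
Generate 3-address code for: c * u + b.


Break into single-operator statements:
t1 = c * u
t2 = t1 + b


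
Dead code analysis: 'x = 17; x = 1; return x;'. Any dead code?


first assignment to x is overwritten before any read
Dead: 'x = 17'


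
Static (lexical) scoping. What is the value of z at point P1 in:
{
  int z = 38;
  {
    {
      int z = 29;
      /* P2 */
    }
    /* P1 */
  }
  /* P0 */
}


P1's block does not declare z; resolves to the enclosing declaration at depth 0
z = 38


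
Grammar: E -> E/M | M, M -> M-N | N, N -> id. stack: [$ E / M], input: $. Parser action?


handle 'E/M' on top; lookahead ∈ FOLLOW(E) = {/, $}
Action: reduce (E -> E/M)


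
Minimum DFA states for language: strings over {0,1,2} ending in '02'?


Track the longest suffix of input matching a prefix of '02': 3 classes (prefixes of length 0..2)
Minimal DFA: 3 states


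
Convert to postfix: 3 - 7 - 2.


Left to right (same or higher precedence on left)
Postfix: 3 7 - 2 -


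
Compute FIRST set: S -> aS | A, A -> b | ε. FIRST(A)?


Per alternative of A: FIRST(b) = {b}; FIRST(ε) = {ε}
FIRST(A) = {b, ε}


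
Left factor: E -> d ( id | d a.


Common prefix: 'd'
Factored: E -> d E', E' -> ( id | a


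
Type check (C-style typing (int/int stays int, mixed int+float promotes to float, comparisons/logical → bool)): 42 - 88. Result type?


Operand types: int - int
Rule: mixed int/float promotes to float; int/int stays int
Result type: int


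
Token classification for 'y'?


Pattern: letter/underscore followed by alphanumerics, not a keyword
Type: IDENTIFIER


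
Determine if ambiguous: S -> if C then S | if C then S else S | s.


dangling else: 'if C then if C then s else s' parses two ways
Ambiguous


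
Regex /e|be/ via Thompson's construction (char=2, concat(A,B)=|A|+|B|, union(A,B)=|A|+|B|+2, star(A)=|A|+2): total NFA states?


Syntax tree has 3 char leaf(s), 1 union(s), 0 star(s)
chars contribute 3×2 = 6; each union adds +2; each star adds +2
Total: 6 + 2 + 0 = 8 states


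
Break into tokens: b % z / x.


Scan left to right, longest-match per lexeme
Tokens: ID(b), OP(%), ID(z), OP(/), ID(x)


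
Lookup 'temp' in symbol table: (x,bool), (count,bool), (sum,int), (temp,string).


Lookup 'temp' → type string


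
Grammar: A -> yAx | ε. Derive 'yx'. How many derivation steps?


Derivation: A => yAx => yx
Steps: 2


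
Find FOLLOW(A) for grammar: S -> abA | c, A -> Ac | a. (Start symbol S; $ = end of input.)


$ ∈ FOLLOW(S). For each A -> αBβ: add FIRST(β)\{ε} to FOLLOW(B); if β nullable, add FOLLOW(A).
FOLLOW(A) = {$, c}


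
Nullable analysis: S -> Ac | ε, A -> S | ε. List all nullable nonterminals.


A nonterminal is nullable iff some alternative derives ε (directly, or every symbol in it is nullable)
Nullable: {A, S}


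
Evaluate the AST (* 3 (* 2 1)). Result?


Evaluate inner: (* 2 1) = 2
Evaluate root: (* 3 2) = 6
Result: 6


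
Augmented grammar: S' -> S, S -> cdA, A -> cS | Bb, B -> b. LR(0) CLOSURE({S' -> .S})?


Start: S' -> .S
For each item with dot before a nonterminal B, add B -> .γ for every B-production
Closure: [S' -> .S, S -> .cdA]


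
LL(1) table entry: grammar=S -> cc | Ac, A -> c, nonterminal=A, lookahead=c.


For [A, c]: 'c' ∈ FIRST(c)
Entry: A -> c


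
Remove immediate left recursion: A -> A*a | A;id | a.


Left-recursive alternatives: A*a, A;id; non-recursive: a
Introduce A': A -> aA', A' -> *aA' | ;idA' | ε


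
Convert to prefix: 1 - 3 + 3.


left-to-right (same/higher precedence on left): tree is (+ (- 1 3) 3)
Prefix: + - 1 3 3


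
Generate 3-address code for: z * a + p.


Break into single-operator statements:
t1 = z * a
t2 = t1 + p


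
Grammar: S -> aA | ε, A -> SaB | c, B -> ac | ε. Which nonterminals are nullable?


A nonterminal is nullable iff some alternative derives ε (directly, or every symbol in it is nullable)
Nullable: {B, S}


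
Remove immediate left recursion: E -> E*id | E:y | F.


Left-recursive alternatives: E*id, E:y; non-recursive: F
Introduce E': E -> FE', E' -> *idE' | :yE' | ε


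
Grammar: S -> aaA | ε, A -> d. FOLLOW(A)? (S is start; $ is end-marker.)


$ ∈ FOLLOW(S). For each A -> αBβ: add FIRST(β)\{ε} to FOLLOW(B); if β nullable, add FOLLOW(A).
FOLLOW(A) = {$}


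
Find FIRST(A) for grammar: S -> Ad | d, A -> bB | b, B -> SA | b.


Per alternative of A: FIRST(bB) = {b}; FIRST(b) = {b}
FIRST(A) = {b}


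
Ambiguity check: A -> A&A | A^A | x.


'x&x^x' has two parse trees (no precedence encoded between & and ^)
Ambiguous


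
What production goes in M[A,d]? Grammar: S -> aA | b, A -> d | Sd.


For [A, d]: 'd' ∈ FIRST(d)
Entry: A -> d


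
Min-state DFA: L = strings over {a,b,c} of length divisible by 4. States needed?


Track length mod 4: states 0..3, accept at 0
Minimal DFA: 4 states


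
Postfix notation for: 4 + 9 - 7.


Left to right (same or higher precedence on left)
Postfix: 4 9 + 7 -


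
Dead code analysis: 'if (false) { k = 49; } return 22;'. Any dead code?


condition is constant false, so the whole block is unreachable
Dead: 'if (false) { k = 49; }'


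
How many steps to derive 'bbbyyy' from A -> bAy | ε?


Derivation: A => bAy => bbAyy => bbbAyyy => bbbyyy
Steps: 4


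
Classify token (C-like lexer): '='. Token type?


Pattern: operator symbol
Type: OPERATOR


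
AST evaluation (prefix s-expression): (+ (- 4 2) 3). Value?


Evaluate inner: (- 4 2) = 2
Evaluate root: (+ 2 3) = 5
Result: 5


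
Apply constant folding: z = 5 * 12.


5 * 12 = 60 at compile time
Optimized: z = 60


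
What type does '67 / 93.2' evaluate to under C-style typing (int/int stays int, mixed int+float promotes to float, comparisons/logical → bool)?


Operand types: int / float
Rule: mixed int/float promotes to float; int/int stays int
Result type: float


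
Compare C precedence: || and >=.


'>=' is relational (level 7); '||' is logical OR (level 1)
Higher level binds tighter
'>=' has higher precedence than '||'


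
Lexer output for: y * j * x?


Scan left to right, longest-match per lexeme
Tokens: ID(y), OP(*), ID(j), OP(*), ID(x)


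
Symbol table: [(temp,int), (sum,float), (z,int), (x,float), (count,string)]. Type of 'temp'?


Lookup 'temp' → type int


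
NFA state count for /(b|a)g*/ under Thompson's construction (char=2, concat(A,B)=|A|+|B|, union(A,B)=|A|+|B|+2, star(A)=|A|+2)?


Syntax tree has 3 char leaf(s), 1 union(s), 1 star(s)
chars contribute 3×2 = 6; each union adds +2; each star adds +2
Total: 6 + 2 + 2 = 10 states


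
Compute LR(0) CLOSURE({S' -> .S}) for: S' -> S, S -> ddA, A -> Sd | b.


Start: S' -> .S
For each item with dot before a nonterminal B, add B -> .γ for every B-production
Closure: [S' -> .S, S -> .ddA]


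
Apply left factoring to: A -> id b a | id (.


Common prefix: 'id'
Factored: A -> id A', A' -> b a | (


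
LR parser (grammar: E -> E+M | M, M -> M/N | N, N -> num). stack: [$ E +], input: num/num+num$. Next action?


no handle ('E+' is not any RHS); shift 'num'
Action: shift


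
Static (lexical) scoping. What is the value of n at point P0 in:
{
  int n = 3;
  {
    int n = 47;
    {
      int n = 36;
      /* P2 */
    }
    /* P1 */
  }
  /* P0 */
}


n declared in the same block as P0
n = 3


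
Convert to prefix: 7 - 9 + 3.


left-to-right (same/higher precedence on left): tree is (+ (- 7 9) 3)
Prefix: + - 7 9 3


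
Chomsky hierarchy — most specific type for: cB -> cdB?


LHS has context (more than one symbol) and |LHS| ≤ |RHS|
Classification: Type 1 (Context-Sensitive)


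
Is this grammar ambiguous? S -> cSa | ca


balanced c^n…a^n: each string has a unique parse
Unambiguous


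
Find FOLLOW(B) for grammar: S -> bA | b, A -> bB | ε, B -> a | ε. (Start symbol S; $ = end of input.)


$ ∈ FOLLOW(S). For each A -> αBβ: add FIRST(β)\{ε} to FOLLOW(B); if β nullable, add FOLLOW(A).
FOLLOW(B) = {$}


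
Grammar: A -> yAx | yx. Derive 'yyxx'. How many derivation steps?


Derivation: A => yAx => yyxx
Steps: 2


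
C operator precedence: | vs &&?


'|' is bitwise OR (level 3); '&&' is logical AND (level 2)
Higher level binds tighter
'|' has higher precedence than '&&'


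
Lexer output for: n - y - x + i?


Scan left to right, longest-match per lexeme
Tokens: ID(n), OP(-), ID(y), OP(-), ID(x), OP(+), ID(i)


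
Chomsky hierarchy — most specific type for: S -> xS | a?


Right-linear: every RHS is a terminal or a terminal followed by one nonterminal
Classification: Type 3 (Regular)


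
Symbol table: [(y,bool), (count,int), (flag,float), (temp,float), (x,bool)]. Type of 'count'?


Lookup 'count' → type int


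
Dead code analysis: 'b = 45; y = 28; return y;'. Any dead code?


b is assigned but never read
Dead: 'b = 45'


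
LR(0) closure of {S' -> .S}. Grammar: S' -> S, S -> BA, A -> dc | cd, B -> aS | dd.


Start: S' -> .S
For each item with dot before a nonterminal B, add B -> .γ for every B-production
Closure: [S' -> .S, S -> .BA, B -> .aS, B -> .dd]


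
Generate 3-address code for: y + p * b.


Break into single-operator statements:
t1 = p * b
t2 = y + t1


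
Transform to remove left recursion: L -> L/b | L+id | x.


Left-recursive alternatives: L/b, L+id; non-recursive: x
Introduce L': L -> xL', L' -> /bL' | +idL' | ε


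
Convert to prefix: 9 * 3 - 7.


left-to-right (same/higher precedence on left): tree is (- (* 9 3) 7)
Prefix: - * 9 3 7
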